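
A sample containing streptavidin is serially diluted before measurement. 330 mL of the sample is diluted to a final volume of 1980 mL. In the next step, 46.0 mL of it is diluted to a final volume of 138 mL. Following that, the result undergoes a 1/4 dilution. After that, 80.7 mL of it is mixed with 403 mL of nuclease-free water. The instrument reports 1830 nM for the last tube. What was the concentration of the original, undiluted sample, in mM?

Overall dilution factor = 6 × 3 × 4 × 5.994 = 432.
Original = 1830 nM × 432 = 7.90 × 10⁵ nM = 0.790 mM.

0.790 mM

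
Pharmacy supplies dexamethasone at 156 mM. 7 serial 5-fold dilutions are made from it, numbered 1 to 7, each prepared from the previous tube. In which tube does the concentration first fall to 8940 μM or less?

tube 2

Tube n has concentration 156 mM / 5ⁿ.
Need 5ⁿ ≥ 156 mM / 8940 μM = 17.4, so n ≥ 1.78.
First such tube: n = 2.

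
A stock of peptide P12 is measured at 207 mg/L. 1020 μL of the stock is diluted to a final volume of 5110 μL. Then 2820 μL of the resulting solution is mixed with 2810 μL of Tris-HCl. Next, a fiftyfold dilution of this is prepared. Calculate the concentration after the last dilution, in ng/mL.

Overall dilution factor = 5.010 × 1.996 × 50 = 500.
207 mg/L / 500 = 0.414 mg/L = 414 ng/mL.

414 ng/mL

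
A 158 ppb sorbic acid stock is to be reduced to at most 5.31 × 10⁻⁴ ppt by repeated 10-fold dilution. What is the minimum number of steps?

Need 10ⁿ ≥ 2.98 × 10⁸, so n ≥ log(2.98 × 10⁸)/log(10) = 8.47.
Minimum whole steps: n = 9.

9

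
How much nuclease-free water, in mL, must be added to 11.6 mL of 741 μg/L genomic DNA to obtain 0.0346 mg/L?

237 mL

0.0346 mg/L = 34.6 μg/L.
V₂ = C₁V₁/C₂ = 741 × 11.6 / 34.6 = 248 mL.
Diluent to add = V₂ − V₁ = 248 − 11.6 = 237 mL.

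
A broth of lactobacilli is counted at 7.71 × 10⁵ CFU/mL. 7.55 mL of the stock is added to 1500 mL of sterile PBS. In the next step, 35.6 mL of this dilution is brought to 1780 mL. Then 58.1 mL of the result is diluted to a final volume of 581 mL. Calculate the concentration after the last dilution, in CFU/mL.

7.72 CFU/mL

Overall dilution factor = 199.7 × 50 × 10 = 9.98 × 10⁴.
7.71 × 10⁵ CFU/mL / 9.98 × 10⁴ = 7.72 CFU/mL.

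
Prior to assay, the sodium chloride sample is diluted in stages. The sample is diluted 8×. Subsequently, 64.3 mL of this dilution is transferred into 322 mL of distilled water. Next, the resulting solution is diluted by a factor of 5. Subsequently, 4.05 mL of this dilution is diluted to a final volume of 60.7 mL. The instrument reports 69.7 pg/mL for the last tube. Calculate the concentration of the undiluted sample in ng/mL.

Overall dilution factor = 8 × 6.008 × 5 × 14.99 = 3602.
Original = 69.7 pg/mL × 3602 = 2.51 × 10⁵ pg/mL = 251 ng/mL.

251 ng/mL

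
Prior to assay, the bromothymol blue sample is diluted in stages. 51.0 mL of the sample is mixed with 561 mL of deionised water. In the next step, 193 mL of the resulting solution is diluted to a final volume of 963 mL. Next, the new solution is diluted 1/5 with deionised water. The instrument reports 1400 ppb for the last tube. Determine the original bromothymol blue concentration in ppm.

Overall dilution factor = 12 × 4.990 × 5 = 299.
Original = 1400 ppb × 299 = 4.19 × 10⁵ ppb = 419 ppm.

419 ppm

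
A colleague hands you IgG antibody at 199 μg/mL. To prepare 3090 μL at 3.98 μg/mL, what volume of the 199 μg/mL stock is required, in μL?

61.8 μL

V₁ = C₂V₂/C₁ = 3.98 × 3090 / 199 = 61.8 μL.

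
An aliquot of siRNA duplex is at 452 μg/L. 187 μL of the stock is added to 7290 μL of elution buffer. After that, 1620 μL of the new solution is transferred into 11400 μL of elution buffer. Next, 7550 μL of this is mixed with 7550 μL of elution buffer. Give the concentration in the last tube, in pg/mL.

Overall dilution factor = 39.98 × 8.037 × 2 = 643.
452 μg/L / 643 = 0.703 μg/L = 703 pg/mL.

703 pg/mL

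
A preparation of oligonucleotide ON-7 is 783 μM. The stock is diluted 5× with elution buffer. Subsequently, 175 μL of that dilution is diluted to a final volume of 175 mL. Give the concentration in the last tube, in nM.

Overall dilution factor = 5 × 1000 = 5000.
783 μM / 5000 = 0.157 μM = 157 nM.

157 nM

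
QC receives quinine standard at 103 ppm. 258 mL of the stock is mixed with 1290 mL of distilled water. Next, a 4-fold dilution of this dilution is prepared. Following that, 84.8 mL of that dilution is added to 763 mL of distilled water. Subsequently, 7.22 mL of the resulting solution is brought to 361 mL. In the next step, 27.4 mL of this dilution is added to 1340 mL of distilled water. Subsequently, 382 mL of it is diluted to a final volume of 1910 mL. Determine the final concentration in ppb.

Overall dilution factor = 6 × 4 × 9.998 × 50 × 49.91 × 5 = 2.99 × 10⁶.
103 ppm / 2.99 × 10⁶ = 3.44 × 10⁻⁵ ppm = 0.0344 ppb.

0.0344 ppb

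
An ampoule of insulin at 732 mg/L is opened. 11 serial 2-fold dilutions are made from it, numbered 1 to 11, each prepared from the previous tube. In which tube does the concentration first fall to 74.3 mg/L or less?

tube 4

Tube n has concentration 732 mg/L / 2ⁿ.
Need 2ⁿ ≥ 732 mg/L / 74.3 mg/L = 9.85, so n ≥ 3.30.
First such tube: n = 4.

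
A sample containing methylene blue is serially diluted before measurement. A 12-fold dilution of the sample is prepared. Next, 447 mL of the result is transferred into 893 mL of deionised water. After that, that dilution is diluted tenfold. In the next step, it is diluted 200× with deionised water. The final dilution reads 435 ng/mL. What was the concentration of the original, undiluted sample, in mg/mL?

Overall dilution factor = 12 × 2.998 × 10 × 200 = 7.19 × 10⁴.
Original = 435 ng/mL × 7.19 × 10⁴ = 3.13 × 10⁷ ng/mL = 31.3 mg/mL.

31.3 mg/mL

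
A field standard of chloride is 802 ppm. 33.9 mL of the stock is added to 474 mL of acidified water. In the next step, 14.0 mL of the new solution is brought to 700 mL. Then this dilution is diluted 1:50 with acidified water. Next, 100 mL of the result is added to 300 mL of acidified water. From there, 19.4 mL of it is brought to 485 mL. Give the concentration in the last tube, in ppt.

Overall dilution factor = 14.98 × 50 × 50 × 4 × 25 = 3.75 × 10⁶.
802 ppm / 3.75 × 10⁶ = 2.14 × 10⁻⁴ ppm = 214 ppt.

214 ppt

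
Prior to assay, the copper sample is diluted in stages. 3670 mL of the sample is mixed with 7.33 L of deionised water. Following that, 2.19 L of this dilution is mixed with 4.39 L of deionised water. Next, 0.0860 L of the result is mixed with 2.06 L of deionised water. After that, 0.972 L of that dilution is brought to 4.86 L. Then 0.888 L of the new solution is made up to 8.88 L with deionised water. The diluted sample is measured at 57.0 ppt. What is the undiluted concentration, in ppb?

Overall dilution factor = 2.997 × 3.005 × 24.95 × 5 × 10 = 1.12 × 10⁴.
Original = 57.0 ppt × 1.12 × 10⁴ = 6.40 × 10⁵ ppt = 640 ppb.

640 ppb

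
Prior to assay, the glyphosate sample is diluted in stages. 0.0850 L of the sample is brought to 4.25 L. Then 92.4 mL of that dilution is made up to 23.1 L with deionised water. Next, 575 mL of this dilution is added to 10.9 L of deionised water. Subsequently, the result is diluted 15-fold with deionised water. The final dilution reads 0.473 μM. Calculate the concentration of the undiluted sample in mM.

Overall dilution factor = 50 × 250 × 19.96 × 15 = 3.74 × 10⁶.
Original = 0.473 μM × 3.74 × 10⁶ = 1.77 × 10⁶ μM = 1770 mM.

1770 mM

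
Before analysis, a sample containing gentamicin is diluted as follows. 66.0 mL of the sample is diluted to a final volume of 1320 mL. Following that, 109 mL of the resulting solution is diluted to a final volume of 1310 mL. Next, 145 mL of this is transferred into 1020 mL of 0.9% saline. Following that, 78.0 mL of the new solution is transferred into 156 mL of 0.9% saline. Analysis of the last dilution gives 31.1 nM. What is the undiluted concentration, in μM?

180 μM

Overall dilution factor = 20 × 12.02 × 8.034 × 3 = 5794.
Original = 31.1 nM × 5794 = 1.80 × 10⁵ nM = 180 μM.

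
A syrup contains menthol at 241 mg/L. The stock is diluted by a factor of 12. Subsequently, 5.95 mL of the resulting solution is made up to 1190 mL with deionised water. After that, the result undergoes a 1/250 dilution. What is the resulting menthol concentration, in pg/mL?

402 pg/mL

Overall dilution factor = 12 × 200 × 250 = 6.00 × 10⁵.
241 mg/L / 6.00 × 10⁵ = 4.02 × 10⁻⁴ mg/L = 402 pg/mL.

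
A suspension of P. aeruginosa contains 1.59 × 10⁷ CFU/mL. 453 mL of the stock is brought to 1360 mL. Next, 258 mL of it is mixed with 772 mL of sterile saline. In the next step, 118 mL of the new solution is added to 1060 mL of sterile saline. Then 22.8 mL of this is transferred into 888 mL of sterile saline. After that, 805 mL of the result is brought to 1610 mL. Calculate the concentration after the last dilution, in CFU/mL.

1660 CFU/mL

Overall dilution factor = 3.002 × 3.992 × 9.983 × 39.95 × 2 = 9560.
1.59 × 10⁷ CFU/mL / 9560 = 1660 CFU/mL.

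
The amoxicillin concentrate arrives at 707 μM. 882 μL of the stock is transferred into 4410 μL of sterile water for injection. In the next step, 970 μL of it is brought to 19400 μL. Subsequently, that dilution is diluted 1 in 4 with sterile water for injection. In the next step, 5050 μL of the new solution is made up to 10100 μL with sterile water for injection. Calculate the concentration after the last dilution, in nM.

Overall dilution factor = 6 × 20 × 4 × 2 = 960.
707 μM / 960 = 0.736 μM = 736 nM.

736 nM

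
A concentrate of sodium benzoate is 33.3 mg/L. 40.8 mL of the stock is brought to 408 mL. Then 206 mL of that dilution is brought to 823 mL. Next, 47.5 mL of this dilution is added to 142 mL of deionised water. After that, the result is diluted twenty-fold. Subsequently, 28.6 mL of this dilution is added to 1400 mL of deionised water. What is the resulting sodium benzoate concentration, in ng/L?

209 ng/L

Overall dilution factor = 10 × 3.995 × 3.989 × 20 × 49.95 = 1.59 × 10⁵.
33.3 mg/L / 1.59 × 10⁵ = 2.09 × 10⁻⁴ mg/L = 209 ng/L.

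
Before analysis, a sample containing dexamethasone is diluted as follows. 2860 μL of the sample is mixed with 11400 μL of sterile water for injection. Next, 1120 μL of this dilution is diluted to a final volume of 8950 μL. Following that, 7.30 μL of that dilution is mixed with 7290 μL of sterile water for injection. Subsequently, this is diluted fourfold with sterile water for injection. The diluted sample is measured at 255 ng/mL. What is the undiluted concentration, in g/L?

Overall dilution factor = 4.986 × 7.991 × 999.6 × 4 = 1.59 × 10⁵.
Original = 255 ng/mL × 1.59 × 10⁵ = 4.06 × 10⁷ ng/mL = 40.6 g/L.

40.6 g/L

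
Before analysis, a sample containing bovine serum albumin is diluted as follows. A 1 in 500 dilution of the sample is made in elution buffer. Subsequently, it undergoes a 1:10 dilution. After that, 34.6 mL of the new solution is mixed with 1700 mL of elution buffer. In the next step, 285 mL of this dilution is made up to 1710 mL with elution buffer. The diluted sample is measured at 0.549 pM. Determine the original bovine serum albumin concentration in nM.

Overall dilution factor = 500 × 10 × 50.13 × 6 = 1.50 × 10⁶.
Original = 0.549 pM × 1.50 × 10⁶ = 8.26 × 10⁵ pM = 826 nM.

826 nM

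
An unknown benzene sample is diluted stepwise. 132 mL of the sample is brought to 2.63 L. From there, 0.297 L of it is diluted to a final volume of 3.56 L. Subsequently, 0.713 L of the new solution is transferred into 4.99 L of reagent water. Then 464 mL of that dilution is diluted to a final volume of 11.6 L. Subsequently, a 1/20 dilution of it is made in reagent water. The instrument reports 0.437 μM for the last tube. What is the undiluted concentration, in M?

0.417 M

Overall dilution factor = 19.92 × 11.99 × 7.999 × 25 × 20 = 9.55 × 10⁵.
Original = 0.437 μM × 9.55 × 10⁵ = 4.17 × 10⁵ μM = 0.417 M.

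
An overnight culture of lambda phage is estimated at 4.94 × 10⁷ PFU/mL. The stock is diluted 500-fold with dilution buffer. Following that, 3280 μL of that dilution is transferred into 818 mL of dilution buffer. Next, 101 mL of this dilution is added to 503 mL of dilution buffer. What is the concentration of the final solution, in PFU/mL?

66.0 PFU/mL

Overall dilution factor = 500 × 250.4 × 5.980 = 7.49 × 10⁵.
4.94 × 10⁷ PFU/mL / 7.49 × 10⁵ = 66.0 PFU/mL.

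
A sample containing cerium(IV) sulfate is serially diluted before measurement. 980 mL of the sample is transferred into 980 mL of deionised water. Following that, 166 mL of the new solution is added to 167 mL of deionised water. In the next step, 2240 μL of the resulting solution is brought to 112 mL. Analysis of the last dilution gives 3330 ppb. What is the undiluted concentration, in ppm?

668 ppm

Overall dilution factor = 2 × 2.006 × 50 = 201.
Original = 3330 ppb × 201 = 6.68 × 10⁵ ppb = 668 ppm.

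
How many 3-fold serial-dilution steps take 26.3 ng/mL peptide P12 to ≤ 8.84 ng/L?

8

Need 3ⁿ ≥ 2975, so n ≥ log(2975)/log(3) = 7.28.
Minimum whole steps: n = 8.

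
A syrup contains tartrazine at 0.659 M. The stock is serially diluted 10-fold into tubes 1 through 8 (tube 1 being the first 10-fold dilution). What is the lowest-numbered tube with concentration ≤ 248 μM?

Tube n has concentration 0.659 M / 10ⁿ.
Need 10ⁿ ≥ 0.659 M / 248 μM = 2657, so n ≥ 3.42.
First such tube: n = 4.

tube 4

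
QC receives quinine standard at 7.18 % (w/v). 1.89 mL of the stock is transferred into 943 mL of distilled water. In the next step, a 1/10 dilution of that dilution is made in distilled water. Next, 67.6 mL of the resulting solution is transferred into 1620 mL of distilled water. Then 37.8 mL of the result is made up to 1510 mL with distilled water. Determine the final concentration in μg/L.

Overall dilution factor = 499.9 × 10 × 24.96 × 39.95 = 4.99 × 10⁶.
7.18 % (w/v) / 4.99 × 10⁶ = 1.44 × 10⁻⁶ % (w/v) = 14.4 μg/L.

14.4 μg/L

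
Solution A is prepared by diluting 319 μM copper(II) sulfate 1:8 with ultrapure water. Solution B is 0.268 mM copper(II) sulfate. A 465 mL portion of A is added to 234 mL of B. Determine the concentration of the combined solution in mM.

C_A = 319 μM / 8 = 39.9 μM.
C_B = 0.268 mM = 268 μM.
C_mix = (C_A·V_A + C_B·V_B)/(V_A + V_B) = (39.9×465 + 268×234) / 699.0 = 116 μM = 0.116 mM.

0.116 mM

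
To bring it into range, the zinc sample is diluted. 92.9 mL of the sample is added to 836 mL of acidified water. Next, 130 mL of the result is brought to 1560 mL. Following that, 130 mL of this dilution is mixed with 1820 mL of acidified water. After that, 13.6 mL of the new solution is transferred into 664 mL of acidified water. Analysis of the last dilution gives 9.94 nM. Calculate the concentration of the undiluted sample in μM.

891 μM

Overall dilution factor = 9.999 × 12 × 15 × 49.82 = 8.97 × 10⁴.
Original = 9.94 nM × 8.97 × 10⁴ = 8.91 × 10⁵ nM = 891 μM.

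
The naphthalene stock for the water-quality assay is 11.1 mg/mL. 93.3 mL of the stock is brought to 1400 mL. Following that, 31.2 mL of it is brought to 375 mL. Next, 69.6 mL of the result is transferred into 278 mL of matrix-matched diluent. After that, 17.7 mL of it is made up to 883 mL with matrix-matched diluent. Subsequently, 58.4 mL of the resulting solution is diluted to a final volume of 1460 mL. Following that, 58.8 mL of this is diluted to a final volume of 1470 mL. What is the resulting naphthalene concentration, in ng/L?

Overall dilution factor = 15.01 × 12.02 × 4.994 × 49.89 × 25 × 25 = 2.81 × 10⁷.
11.1 mg/mL / 2.81 × 10⁷ = 3.95 × 10⁻⁷ mg/mL = 395 ng/L.

395 ng/L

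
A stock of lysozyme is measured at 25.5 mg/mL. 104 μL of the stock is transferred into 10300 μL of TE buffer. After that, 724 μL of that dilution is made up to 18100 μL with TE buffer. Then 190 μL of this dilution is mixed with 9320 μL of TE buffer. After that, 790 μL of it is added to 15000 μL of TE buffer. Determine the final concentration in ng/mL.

Overall dilution factor = 100.0 × 25 × 50.05 × 19.99 = 2.50 × 10⁶.
25.5 mg/mL / 2.50 × 10⁶ = 1.02 × 10⁻⁵ mg/mL = 10.2 ng/mL.

10.2 ng/mL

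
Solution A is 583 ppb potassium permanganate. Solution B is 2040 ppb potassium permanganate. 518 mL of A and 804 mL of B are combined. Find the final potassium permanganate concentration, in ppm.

C_mix = (C_A·V_A + C_B·V_B)/(V_A + V_B) = (583×518 + 2040×804) / 1322 = 1469 ppb = 1.47 ppm.

1.47 ppm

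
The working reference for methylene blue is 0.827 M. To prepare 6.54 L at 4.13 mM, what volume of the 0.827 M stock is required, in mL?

4.13 mM = 4.13 × 10⁻³ M.
V₁ = C₂V₂/C₁ = 4.13 × 10⁻³ × 6.54 / 0.827 = 0.0327 L = 32.7 mL.

32.7 mL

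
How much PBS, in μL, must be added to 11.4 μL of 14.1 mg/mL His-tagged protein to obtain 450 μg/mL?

450 μg/mL = 0.450 mg/mL.
V₂ = C₁V₁/C₂ = 14.1 × 11.4 / 0.450 = 357 μL.
Diluent to add = V₂ − V₁ = 357 − 11.4 = 346 μL.

346 μL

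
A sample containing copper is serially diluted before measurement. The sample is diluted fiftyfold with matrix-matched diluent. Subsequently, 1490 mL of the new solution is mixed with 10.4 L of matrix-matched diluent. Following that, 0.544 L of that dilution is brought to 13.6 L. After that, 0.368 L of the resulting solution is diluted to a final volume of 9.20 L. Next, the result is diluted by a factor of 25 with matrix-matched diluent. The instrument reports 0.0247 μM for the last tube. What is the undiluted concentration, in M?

0.154 M

Overall dilution factor = 50 × 7.980 × 25 × 25 × 25 = 6.23 × 10⁶.
Original = 0.0247 μM × 6.23 × 10⁶ = 1.54 × 10⁵ μM = 0.154 M.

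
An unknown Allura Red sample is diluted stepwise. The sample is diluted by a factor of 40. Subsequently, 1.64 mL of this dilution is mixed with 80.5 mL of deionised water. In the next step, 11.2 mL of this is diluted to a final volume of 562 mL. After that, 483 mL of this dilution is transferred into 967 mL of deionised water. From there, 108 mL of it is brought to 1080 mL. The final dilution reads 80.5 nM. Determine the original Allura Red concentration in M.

Overall dilution factor = 40 × 50.09 × 50.18 × 3.002 × 10 = 3.02 × 10⁶.
Original = 80.5 nM × 3.02 × 10⁶ = 2.43 × 10⁸ nM = 0.243 M.

0.243 M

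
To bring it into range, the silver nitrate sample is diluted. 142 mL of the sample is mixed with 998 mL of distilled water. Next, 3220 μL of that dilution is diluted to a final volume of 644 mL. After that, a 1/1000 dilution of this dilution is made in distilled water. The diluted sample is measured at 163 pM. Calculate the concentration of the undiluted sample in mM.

Overall dilution factor = 8.028 × 200 × 1000 = 1.61 × 10⁶.
Original = 163 pM × 1.61 × 10⁶ = 2.62 × 10⁸ pM = 0.262 mM.

0.262 mM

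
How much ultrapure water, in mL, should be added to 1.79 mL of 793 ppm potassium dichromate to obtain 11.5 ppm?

V₂ = C₁V₁/C₂ = 793 × 1.79 / 11.5 = 123 mL.
Diluent to add = V₂ − V₁ = 123 − 1.79 = 122 mL.

122 mL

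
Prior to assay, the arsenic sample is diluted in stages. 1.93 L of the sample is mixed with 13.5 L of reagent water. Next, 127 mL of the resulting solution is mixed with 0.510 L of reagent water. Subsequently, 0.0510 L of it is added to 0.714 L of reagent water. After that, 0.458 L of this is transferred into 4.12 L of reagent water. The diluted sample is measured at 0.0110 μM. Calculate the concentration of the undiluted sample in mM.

Overall dilution factor = 7.995 × 5.016 × 15 × 9.996 = 6012.
Original = 0.0110 μM × 6012 = 66.1 μM = 0.0661 mM.

0.0661 mM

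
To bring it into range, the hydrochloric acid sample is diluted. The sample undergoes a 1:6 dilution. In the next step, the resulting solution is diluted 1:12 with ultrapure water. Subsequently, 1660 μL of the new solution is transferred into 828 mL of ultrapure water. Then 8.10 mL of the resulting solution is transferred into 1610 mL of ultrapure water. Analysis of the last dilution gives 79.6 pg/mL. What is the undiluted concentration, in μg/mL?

572 μg/mL

Overall dilution factor = 6 × 12 × 499.8 × 199.8 = 7.19 × 10⁶.
Original = 79.6 pg/mL × 7.19 × 10⁶ = 5.72 × 10⁸ pg/mL = 572 μg/mL.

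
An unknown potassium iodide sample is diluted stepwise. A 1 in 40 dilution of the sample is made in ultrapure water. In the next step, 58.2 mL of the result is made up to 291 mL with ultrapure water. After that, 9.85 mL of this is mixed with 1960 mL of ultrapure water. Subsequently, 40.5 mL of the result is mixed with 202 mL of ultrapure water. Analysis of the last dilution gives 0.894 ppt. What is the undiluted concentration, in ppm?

Overall dilution factor = 40 × 5 × 200.0 × 5.988 = 2.39 × 10⁵.
Original = 0.894 ppt × 2.39 × 10⁵ = 2.14 × 10⁵ ppt = 0.214 ppm.

0.214 ppm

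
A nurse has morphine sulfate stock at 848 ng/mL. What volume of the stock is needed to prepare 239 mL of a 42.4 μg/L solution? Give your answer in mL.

42.4 μg/L = 42.4 ng/mL.
V₁ = C₂V₂/C₁ = 42.4 × 239 / 848 = 11.9 mL.

11.9 mL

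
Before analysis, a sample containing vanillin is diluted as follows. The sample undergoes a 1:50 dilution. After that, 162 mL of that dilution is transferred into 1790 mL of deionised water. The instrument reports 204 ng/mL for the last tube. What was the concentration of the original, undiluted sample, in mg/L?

Overall dilution factor = 50 × 12.05 = 602.
Original = 204 ng/mL × 602 = 1.23 × 10⁵ ng/mL = 123 mg/L.

123 mg/L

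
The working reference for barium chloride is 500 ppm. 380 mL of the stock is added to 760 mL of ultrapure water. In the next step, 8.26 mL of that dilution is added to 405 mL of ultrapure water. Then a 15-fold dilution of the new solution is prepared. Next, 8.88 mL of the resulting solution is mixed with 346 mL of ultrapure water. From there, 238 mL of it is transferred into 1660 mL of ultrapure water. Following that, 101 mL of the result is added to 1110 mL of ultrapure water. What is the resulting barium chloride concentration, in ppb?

0.0581 ppb

Overall dilution factor = 3 × 50.03 × 15 × 39.96 × 7.975 × 11.99 = 8.60 × 10⁶.
500 ppm / 8.60 × 10⁶ = 5.81 × 10⁻⁵ ppm = 0.0581 ppb.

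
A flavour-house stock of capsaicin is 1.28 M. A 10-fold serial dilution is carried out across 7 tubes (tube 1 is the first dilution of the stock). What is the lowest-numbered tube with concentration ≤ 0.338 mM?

Tube n has concentration 1.28 M / 10ⁿ.
Need 10ⁿ ≥ 1.28 M / 0.338 mM = 3787, so n ≥ 3.58.
First such tube: n = 4.

tube 4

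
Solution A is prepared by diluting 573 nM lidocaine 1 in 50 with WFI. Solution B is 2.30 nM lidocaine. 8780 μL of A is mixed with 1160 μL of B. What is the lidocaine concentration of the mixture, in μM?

0.0104 μM

C_A = 573 nM / 50 = 11.5 nM.
C_mix = (C_A·V_A + C_B·V_B)/(V_A + V_B) = (11.5×8780 + 2.30×1160) / 9940 = 10.4 nM = 0.0104 μM.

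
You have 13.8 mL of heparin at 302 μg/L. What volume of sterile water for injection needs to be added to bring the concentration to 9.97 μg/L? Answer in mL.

V₂ = C₁V₁/C₂ = 302 × 13.8 / 9.97 = 418 mL.
Diluent to add = V₂ − V₁ = 418 − 13.8 = 404 mL.

404 mL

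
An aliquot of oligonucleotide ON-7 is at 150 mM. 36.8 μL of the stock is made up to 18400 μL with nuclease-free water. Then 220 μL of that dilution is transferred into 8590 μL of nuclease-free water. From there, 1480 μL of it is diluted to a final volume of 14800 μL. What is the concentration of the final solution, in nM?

749 nM

Overall dilution factor = 500 × 40.05 × 10 = 2.00 × 10⁵.
150 mM / 2.00 × 10⁵ = 7.49 × 10⁻⁴ mM = 749 nM.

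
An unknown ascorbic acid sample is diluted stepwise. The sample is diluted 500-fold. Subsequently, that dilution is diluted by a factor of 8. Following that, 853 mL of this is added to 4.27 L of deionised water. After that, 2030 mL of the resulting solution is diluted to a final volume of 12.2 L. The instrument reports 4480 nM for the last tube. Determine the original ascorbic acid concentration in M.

Overall dilution factor = 500 × 8 × 6.006 × 6.010 = 1.44 × 10⁵.
Original = 4480 nM × 1.44 × 10⁵ = 6.47 × 10⁸ nM = 0.647 M.

0.647 M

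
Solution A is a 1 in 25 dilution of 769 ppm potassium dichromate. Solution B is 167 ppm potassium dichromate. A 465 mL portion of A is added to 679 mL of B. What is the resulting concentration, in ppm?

C_A = 769 ppm / 25 = 30.8 ppm.
C_mix = (C_A·V_A + C_B·V_B)/(V_A + V_B) = (30.8×465 + 167×679) / 1144 = 112 ppm.

112 ppm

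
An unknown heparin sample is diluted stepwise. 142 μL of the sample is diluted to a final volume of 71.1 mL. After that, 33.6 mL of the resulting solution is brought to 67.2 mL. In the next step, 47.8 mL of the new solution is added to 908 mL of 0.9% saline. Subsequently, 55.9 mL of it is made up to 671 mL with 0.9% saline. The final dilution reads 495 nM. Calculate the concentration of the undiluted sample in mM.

Overall dilution factor = 500.7 × 2 × 20.00 × 12.00 = 2.40 × 10⁵.
Original = 495 nM × 2.40 × 10⁵ = 1.19 × 10⁸ nM = 119 mM.

119 mM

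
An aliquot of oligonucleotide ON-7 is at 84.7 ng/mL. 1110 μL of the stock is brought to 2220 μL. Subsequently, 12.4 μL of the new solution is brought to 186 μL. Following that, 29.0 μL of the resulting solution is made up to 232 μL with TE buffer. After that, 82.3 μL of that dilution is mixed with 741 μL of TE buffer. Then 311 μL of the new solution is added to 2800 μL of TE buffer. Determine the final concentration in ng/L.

3.53 ng/L

Overall dilution factor = 2 × 15 × 8 × 10.00 × 10.00 = 2.40 × 10⁴.
84.7 ng/mL / 2.40 × 10⁴ = 3.53 × 10⁻³ ng/mL = 3.53 ng/L.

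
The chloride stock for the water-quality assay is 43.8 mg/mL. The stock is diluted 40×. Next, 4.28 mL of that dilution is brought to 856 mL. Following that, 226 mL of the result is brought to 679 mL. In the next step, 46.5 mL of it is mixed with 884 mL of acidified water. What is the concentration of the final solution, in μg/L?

91.1 μg/L

Overall dilution factor = 40 × 200 × 3.004 × 20.01 = 4.81 × 10⁵.
43.8 mg/mL / 4.81 × 10⁵ = 9.11 × 10⁻⁵ mg/mL = 91.1 μg/L.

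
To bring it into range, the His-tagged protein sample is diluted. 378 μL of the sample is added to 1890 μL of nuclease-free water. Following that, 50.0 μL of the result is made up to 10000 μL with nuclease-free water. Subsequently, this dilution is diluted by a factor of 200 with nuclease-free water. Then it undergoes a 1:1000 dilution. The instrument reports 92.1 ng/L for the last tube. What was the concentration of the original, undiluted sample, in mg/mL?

22.1 mg/mL

Overall dilution factor = 6 × 200 × 200 × 1000 = 2.40 × 10⁸.
Original = 92.1 ng/L × 2.40 × 10⁸ = 2.21 × 10¹⁰ ng/L = 22.1 mg/mL.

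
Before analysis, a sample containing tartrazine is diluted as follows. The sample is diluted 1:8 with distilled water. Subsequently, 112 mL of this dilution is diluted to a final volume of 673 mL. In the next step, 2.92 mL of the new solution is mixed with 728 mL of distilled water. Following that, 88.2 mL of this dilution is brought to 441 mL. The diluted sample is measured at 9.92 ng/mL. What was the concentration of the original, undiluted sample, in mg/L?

Overall dilution factor = 8 × 6.009 × 250.3 × 5 = 6.02 × 10⁴.
Original = 9.92 ng/mL × 6.02 × 10⁴ = 5.97 × 10⁵ ng/mL = 597 mg/L.

597 mg/L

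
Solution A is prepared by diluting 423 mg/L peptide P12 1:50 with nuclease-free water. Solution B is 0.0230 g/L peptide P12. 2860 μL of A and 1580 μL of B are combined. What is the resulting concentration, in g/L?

C_A = 423 mg/L / 50 = 8.46 mg/L.
C_B = 0.0230 g/L = 23.0 mg/L.
C_mix = (C_A·V_A + C_B·V_B)/(V_A + V_B) = (8.46×2860 + 23.0×1580) / 4440 = 13.6 mg/L = 0.0136 g/L.

0.0136 g/L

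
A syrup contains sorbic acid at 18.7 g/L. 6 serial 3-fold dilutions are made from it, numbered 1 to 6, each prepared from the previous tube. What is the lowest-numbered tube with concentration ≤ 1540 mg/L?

Tube n has concentration 18.7 g/L / 3ⁿ.
Need 3ⁿ ≥ 18.7 g/L / 1540 mg/L = 12.1, so n ≥ 2.27.
First such tube: n = 3.

tube 3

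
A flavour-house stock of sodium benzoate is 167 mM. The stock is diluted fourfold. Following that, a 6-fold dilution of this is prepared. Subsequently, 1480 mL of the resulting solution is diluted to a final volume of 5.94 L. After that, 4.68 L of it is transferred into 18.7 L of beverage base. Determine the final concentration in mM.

0.347 mM

Overall dilution factor = 4 × 6 × 4.014 × 4.996 = 481.
167 mM / 481 = 0.347 mM.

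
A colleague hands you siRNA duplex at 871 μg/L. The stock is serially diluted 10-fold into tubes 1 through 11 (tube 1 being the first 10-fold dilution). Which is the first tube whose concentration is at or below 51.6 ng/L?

tube 5

Tube n has concentration 871 μg/L / 10ⁿ.
Need 10ⁿ ≥ 871 μg/L / 51.6 ng/L = 1.69 × 10⁴, so n ≥ 4.23.
First such tube: n = 5.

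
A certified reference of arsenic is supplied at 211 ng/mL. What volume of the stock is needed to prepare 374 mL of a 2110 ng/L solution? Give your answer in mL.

3.74 mL

2110 ng/L = 2.11 ng/mL.
V₁ = C₂V₂/C₁ = 2.11 × 374 / 211 = 3.74 mL.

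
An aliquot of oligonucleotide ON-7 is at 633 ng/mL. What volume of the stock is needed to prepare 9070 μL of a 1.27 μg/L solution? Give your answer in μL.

18.2 μL

1.27 μg/L = 1.27 ng/mL.
V₁ = C₂V₂/C₁ = 1.27 × 9070 / 633 = 18.2 μL.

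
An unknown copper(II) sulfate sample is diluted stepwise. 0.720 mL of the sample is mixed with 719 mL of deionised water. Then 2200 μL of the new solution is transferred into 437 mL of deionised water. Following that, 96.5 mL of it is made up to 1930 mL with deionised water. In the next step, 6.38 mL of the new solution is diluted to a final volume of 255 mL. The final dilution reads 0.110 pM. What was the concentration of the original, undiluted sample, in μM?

17.5 μM

Overall dilution factor = 999.6 × 199.6 × 20 × 39.97 = 1.60 × 10⁸.
Original = 0.110 pM × 1.60 × 10⁸ = 1.75 × 10⁷ pM = 17.5 μM.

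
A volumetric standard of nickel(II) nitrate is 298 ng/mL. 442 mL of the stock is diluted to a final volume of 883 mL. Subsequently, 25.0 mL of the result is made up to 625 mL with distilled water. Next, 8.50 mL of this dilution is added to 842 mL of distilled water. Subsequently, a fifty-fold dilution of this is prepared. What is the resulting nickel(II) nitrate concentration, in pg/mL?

Overall dilution factor = 1.998 × 25 × 100.1 × 50 = 2.50 × 10⁵.
298 ng/mL / 2.50 × 10⁵ = 1.19 × 10⁻³ ng/mL = 1.19 pg/mL.

1.19 pg/mL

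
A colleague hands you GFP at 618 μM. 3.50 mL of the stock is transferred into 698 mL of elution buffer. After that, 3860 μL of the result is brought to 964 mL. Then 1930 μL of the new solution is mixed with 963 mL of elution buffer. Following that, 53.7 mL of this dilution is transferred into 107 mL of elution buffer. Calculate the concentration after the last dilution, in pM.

8.25 pM

Overall dilution factor = 200.4 × 249.7 × 500.0 × 2.993 = 7.49 × 10⁷.
618 μM / 7.49 × 10⁷ = 8.25 × 10⁻⁶ μM = 8.25 pM.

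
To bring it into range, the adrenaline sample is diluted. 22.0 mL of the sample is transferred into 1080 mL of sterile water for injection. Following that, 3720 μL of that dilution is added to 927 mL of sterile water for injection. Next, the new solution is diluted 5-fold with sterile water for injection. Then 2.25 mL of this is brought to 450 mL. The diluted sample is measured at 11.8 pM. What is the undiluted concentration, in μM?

Overall dilution factor = 50.09 × 250.2 × 5 × 200 = 1.25 × 10⁷.
Original = 11.8 pM × 1.25 × 10⁷ = 1.48 × 10⁸ pM = 148 μM.

148 μM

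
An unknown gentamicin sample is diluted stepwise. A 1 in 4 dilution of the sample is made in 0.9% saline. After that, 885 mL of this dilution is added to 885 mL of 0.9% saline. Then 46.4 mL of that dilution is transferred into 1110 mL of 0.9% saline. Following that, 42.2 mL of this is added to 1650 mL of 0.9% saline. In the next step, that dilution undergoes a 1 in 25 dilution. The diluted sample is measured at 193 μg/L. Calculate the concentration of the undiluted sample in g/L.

Overall dilution factor = 4 × 2 × 24.92 × 40.10 × 25 = 2.00 × 10⁵.
Original = 193 μg/L × 2.00 × 10⁵ = 3.86 × 10⁷ μg/L = 38.6 g/L.

38.6 g/L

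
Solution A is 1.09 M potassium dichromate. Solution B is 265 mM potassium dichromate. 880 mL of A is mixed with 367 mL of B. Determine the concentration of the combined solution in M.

0.847 M

C_B = 265 mM = 0.265 M.
C_mix = (C_A·V_A + C_B·V_B)/(V_A + V_B) = (1.09×880 + 0.265×367) / 1247 = 0.847 M.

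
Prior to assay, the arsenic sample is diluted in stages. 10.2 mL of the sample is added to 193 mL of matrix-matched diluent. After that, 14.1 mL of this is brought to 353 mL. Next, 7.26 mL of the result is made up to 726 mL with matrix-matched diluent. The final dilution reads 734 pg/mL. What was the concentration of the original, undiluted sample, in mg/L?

36.6 mg/L

Overall dilution factor = 19.92 × 25.04 × 100 = 4.99 × 10⁴.
Original = 734 pg/mL × 4.99 × 10⁴ = 3.66 × 10⁷ pg/mL = 36.6 mg/L.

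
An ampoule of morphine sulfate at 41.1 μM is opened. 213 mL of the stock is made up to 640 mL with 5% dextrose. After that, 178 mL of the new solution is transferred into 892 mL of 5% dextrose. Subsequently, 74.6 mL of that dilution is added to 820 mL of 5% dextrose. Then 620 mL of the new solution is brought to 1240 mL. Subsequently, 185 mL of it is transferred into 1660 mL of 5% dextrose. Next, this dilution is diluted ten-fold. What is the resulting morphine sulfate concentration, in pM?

Overall dilution factor = 3.005 × 6.011 × 11.99 × 2 × 9.973 × 10 = 4.32 × 10⁴.
41.1 μM / 4.32 × 10⁴ = 9.51 × 10⁻⁴ μM = 951 pM.

951 pM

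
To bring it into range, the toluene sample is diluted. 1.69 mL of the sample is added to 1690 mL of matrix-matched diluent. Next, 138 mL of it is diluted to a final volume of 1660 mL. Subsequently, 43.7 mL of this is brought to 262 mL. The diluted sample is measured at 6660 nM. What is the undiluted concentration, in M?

Overall dilution factor = 1001 × 12.03 × 5.995 = 7.22 × 10⁴.
Original = 6660 nM × 7.22 × 10⁴ = 4.81 × 10⁸ nM = 0.481 M.

0.481 M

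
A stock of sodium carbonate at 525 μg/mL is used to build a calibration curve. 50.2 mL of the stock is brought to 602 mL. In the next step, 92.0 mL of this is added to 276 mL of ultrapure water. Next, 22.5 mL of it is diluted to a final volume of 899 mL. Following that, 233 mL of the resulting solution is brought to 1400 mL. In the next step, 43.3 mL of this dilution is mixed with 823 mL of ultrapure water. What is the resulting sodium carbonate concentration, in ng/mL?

Overall dilution factor = 11.99 × 4 × 39.96 × 6.009 × 20.01 = 2.30 × 10⁵.
525 μg/mL / 2.30 × 10⁵ = 2.28 × 10⁻³ μg/mL = 2.28 ng/mL.

2.28 ng/mL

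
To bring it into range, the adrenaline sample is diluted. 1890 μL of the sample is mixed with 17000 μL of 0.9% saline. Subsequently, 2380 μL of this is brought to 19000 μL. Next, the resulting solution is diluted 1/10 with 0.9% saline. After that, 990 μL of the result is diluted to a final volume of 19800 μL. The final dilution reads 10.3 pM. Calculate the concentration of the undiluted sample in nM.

Overall dilution factor = 9.995 × 7.983 × 10 × 20 = 1.60 × 10⁴.
Original = 10.3 pM × 1.60 × 10⁴ = 1.64 × 10⁵ pM = 164 nM.

164 nM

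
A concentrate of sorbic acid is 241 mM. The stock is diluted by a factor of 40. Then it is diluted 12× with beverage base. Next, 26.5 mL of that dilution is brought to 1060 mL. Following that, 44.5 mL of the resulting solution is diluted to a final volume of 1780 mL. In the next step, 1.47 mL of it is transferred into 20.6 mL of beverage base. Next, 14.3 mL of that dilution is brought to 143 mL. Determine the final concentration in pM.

Overall dilution factor = 40 × 12 × 40 × 40 × 15.01 × 10 = 1.15 × 10⁸.
241 mM / 1.15 × 10⁸ = 2.09 × 10⁻⁶ mM = 2090 pM.

2090 pM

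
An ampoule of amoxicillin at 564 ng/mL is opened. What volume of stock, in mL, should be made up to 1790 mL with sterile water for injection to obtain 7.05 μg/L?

7.05 μg/L = 7.05 ng/mL.
V₁ = C₂V₂/C₁ = 7.05 × 1790 / 564 = 22.4 mL.

22.4 mL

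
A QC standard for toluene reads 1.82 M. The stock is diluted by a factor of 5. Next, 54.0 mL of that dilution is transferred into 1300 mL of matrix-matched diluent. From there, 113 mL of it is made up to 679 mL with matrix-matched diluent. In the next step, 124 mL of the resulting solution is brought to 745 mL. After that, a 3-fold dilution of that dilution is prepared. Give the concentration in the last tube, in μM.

Overall dilution factor = 5 × 25.07 × 6.009 × 6.008 × 3 = 1.36 × 10⁴.
1.82 M / 1.36 × 10⁴ = 1.34 × 10⁻⁴ M = 134 μM.

134 μM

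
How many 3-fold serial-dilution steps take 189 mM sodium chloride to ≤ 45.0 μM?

Need 3ⁿ ≥ 4200, so n ≥ log(4200)/log(3) = 7.59.
Minimum whole steps: n = 8.

8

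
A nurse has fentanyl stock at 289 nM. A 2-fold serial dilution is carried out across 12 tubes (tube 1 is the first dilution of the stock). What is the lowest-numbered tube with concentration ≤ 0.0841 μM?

tube 2

Tube n has concentration 289 nM / 2ⁿ.
Need 2ⁿ ≥ 289 nM / 0.0841 μM = 3.44, so n ≥ 1.78.
First such tube: n = 2.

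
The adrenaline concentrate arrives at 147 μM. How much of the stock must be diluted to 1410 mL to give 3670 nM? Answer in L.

3670 nM = 3.67 μM.
V₁ = C₂V₂/C₁ = 3.67 × 1410 / 147 = 35.2 mL = 0.0352 L.

0.0352 L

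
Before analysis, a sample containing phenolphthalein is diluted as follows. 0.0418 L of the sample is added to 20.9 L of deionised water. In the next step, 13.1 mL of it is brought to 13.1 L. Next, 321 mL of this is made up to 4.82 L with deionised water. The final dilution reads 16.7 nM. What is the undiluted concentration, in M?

0.126 M

Overall dilution factor = 501 × 1000 × 15.02 = 7.52 × 10⁶.
Original = 16.7 nM × 7.52 × 10⁶ = 1.26 × 10⁸ nM = 0.126 M.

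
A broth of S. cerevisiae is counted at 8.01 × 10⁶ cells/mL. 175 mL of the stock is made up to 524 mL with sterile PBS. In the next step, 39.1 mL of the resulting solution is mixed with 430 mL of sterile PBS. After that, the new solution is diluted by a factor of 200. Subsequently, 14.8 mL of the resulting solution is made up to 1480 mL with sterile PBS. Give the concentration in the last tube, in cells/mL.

11.1 cells/mL

Overall dilution factor = 2.994 × 12.00 × 200 × 100 = 7.18 × 10⁵.
8.01 × 10⁶ cells/mL / 7.18 × 10⁵ = 11.1 cells/mL.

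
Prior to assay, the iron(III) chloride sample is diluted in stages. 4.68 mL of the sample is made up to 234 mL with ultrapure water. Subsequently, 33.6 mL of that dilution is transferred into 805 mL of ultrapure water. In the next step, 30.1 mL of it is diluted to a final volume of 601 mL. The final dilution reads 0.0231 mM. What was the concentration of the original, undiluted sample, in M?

0.576 M

Overall dilution factor = 50 × 24.96 × 19.97 = 2.49 × 10⁴.
Original = 0.0231 mM × 2.49 × 10⁴ = 576 mM = 0.576 M.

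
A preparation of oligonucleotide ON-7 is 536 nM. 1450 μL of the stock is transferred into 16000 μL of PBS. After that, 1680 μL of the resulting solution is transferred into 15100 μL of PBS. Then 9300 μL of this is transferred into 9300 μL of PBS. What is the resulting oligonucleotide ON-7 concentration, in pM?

Overall dilution factor = 12.03 × 9.988 × 2 = 240.
536 nM / 240 = 2.23 nM = 2230 pM.

2230 pM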